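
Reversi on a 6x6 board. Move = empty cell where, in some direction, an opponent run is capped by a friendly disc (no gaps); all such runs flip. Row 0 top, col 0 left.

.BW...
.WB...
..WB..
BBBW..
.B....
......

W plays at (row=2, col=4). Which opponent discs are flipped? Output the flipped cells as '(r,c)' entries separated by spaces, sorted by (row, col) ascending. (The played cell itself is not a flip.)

Dir NW: first cell '.' (not opp) -> no flip
Dir N: first cell '.' (not opp) -> no flip
Dir NE: first cell '.' (not opp) -> no flip
Dir W: opp run (2,3) capped by W -> flip
Dir E: first cell '.' (not opp) -> no flip
Dir SW: first cell 'W' (not opp) -> no flip
Dir S: first cell '.' (not opp) -> no flip
Dir SE: first cell '.' (not opp) -> no flip

Answer: (2,3)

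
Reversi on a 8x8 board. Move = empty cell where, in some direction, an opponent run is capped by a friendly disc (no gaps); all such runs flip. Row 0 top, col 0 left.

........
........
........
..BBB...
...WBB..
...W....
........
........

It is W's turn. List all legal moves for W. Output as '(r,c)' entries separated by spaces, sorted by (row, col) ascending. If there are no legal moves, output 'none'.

(2,1): flips 1 -> legal
(2,2): no bracket -> illegal
(2,3): flips 1 -> legal
(2,4): no bracket -> illegal
(2,5): flips 1 -> legal
(3,1): no bracket -> illegal
(3,5): flips 1 -> legal
(3,6): no bracket -> illegal
(4,1): no bracket -> illegal
(4,2): no bracket -> illegal
(4,6): flips 2 -> legal
(5,4): no bracket -> illegal
(5,5): no bracket -> illegal
(5,6): no bracket -> illegal

Answer: (2,1) (2,3) (2,5) (3,5) (4,6)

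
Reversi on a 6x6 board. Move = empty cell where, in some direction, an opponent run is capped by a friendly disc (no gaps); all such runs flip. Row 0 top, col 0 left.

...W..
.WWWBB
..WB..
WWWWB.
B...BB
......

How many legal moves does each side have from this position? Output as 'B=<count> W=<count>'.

Answer: B=8 W=6

Derivation:
-- B to move --
(0,0): flips 3 -> legal
(0,1): flips 1 -> legal
(0,2): no bracket -> illegal
(0,4): flips 3 -> legal
(1,0): flips 3 -> legal
(2,0): flips 1 -> legal
(2,1): flips 1 -> legal
(2,4): no bracket -> illegal
(4,1): flips 1 -> legal
(4,2): no bracket -> illegal
(4,3): flips 1 -> legal
B mobility = 8
-- W to move --
(0,4): no bracket -> illegal
(0,5): flips 2 -> legal
(2,4): flips 1 -> legal
(2,5): flips 1 -> legal
(3,5): flips 1 -> legal
(4,1): no bracket -> illegal
(4,3): no bracket -> illegal
(5,0): flips 1 -> legal
(5,1): no bracket -> illegal
(5,3): no bracket -> illegal
(5,4): no bracket -> illegal
(5,5): flips 1 -> legal
W mobility = 6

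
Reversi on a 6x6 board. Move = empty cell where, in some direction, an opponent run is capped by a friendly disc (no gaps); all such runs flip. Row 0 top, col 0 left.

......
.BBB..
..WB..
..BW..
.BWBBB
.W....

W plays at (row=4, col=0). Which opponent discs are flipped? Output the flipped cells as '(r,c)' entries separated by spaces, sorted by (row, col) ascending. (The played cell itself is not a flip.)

Dir NW: edge -> no flip
Dir N: first cell '.' (not opp) -> no flip
Dir NE: first cell '.' (not opp) -> no flip
Dir W: edge -> no flip
Dir E: opp run (4,1) capped by W -> flip
Dir SW: edge -> no flip
Dir S: first cell '.' (not opp) -> no flip
Dir SE: first cell 'W' (not opp) -> no flip

Answer: (4,1)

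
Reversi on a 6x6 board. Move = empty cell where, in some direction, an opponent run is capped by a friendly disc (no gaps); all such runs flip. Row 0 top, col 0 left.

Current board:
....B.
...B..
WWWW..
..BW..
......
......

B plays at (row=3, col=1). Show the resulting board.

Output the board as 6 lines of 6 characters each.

Answer: ....B.
...B..
WWBW..
.BBW..
......
......

Derivation:
Place B at (3,1); scan 8 dirs for brackets.
Dir NW: opp run (2,0), next=edge -> no flip
Dir N: opp run (2,1), next='.' -> no flip
Dir NE: opp run (2,2) capped by B -> flip
Dir W: first cell '.' (not opp) -> no flip
Dir E: first cell 'B' (not opp) -> no flip
Dir SW: first cell '.' (not opp) -> no flip
Dir S: first cell '.' (not opp) -> no flip
Dir SE: first cell '.' (not opp) -> no flip
All flips: (2,2)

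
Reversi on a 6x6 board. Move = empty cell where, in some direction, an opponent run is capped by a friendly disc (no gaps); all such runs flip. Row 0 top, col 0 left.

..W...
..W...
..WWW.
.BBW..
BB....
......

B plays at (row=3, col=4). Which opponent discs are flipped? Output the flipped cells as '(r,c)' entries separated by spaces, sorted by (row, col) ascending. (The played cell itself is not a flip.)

Dir NW: opp run (2,3) (1,2), next='.' -> no flip
Dir N: opp run (2,4), next='.' -> no flip
Dir NE: first cell '.' (not opp) -> no flip
Dir W: opp run (3,3) capped by B -> flip
Dir E: first cell '.' (not opp) -> no flip
Dir SW: first cell '.' (not opp) -> no flip
Dir S: first cell '.' (not opp) -> no flip
Dir SE: first cell '.' (not opp) -> no flip

Answer: (3,3)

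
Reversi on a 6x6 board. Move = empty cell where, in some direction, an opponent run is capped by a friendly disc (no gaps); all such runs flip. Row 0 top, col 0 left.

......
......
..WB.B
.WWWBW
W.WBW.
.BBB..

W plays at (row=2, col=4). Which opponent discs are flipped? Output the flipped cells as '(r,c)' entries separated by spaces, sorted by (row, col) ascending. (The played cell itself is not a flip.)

Dir NW: first cell '.' (not opp) -> no flip
Dir N: first cell '.' (not opp) -> no flip
Dir NE: first cell '.' (not opp) -> no flip
Dir W: opp run (2,3) capped by W -> flip
Dir E: opp run (2,5), next=edge -> no flip
Dir SW: first cell 'W' (not opp) -> no flip
Dir S: opp run (3,4) capped by W -> flip
Dir SE: first cell 'W' (not opp) -> no flip

Answer: (2,3) (3,4)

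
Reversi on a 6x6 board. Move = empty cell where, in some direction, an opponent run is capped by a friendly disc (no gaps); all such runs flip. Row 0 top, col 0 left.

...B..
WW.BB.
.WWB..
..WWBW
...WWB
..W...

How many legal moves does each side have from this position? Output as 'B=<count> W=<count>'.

Answer: B=7 W=5

Derivation:
-- B to move --
(0,0): no bracket -> illegal
(0,1): no bracket -> illegal
(0,2): no bracket -> illegal
(1,2): no bracket -> illegal
(2,0): flips 2 -> legal
(2,4): no bracket -> illegal
(2,5): flips 1 -> legal
(3,0): no bracket -> illegal
(3,1): flips 3 -> legal
(4,1): flips 1 -> legal
(4,2): flips 2 -> legal
(5,1): no bracket -> illegal
(5,3): flips 2 -> legal
(5,4): flips 1 -> legal
(5,5): no bracket -> illegal
B mobility = 7
-- W to move --
(0,2): no bracket -> illegal
(0,4): flips 1 -> legal
(0,5): flips 2 -> legal
(1,2): no bracket -> illegal
(1,5): no bracket -> illegal
(2,4): flips 2 -> legal
(2,5): flips 1 -> legal
(5,4): no bracket -> illegal
(5,5): flips 1 -> legal
W mobility = 5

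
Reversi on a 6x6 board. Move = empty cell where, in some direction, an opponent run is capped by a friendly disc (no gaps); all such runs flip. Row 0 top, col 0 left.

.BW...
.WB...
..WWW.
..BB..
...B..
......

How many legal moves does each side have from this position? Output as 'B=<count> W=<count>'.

-- B to move --
(0,0): flips 2 -> legal
(0,3): flips 1 -> legal
(1,0): flips 1 -> legal
(1,3): flips 1 -> legal
(1,4): flips 1 -> legal
(1,5): flips 1 -> legal
(2,0): no bracket -> illegal
(2,1): flips 1 -> legal
(2,5): no bracket -> illegal
(3,1): no bracket -> illegal
(3,4): flips 1 -> legal
(3,5): no bracket -> illegal
B mobility = 8
-- W to move --
(0,0): flips 1 -> legal
(0,3): no bracket -> illegal
(1,0): no bracket -> illegal
(1,3): flips 1 -> legal
(2,1): no bracket -> illegal
(3,1): no bracket -> illegal
(3,4): no bracket -> illegal
(4,1): flips 1 -> legal
(4,2): flips 2 -> legal
(4,4): flips 1 -> legal
(5,2): no bracket -> illegal
(5,3): flips 2 -> legal
(5,4): no bracket -> illegal
W mobility = 6

Answer: B=8 W=6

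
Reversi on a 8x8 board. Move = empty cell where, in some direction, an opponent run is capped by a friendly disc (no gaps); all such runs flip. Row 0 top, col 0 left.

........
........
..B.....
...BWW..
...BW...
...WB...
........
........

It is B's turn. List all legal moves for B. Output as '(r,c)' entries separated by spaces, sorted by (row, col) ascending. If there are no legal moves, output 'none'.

Answer: (2,4) (2,5) (3,6) (4,5) (5,2) (5,5) (6,3)

Derivation:
(2,3): no bracket -> illegal
(2,4): flips 2 -> legal
(2,5): flips 1 -> legal
(2,6): no bracket -> illegal
(3,6): flips 2 -> legal
(4,2): no bracket -> illegal
(4,5): flips 1 -> legal
(4,6): no bracket -> illegal
(5,2): flips 1 -> legal
(5,5): flips 1 -> legal
(6,2): no bracket -> illegal
(6,3): flips 1 -> legal
(6,4): no bracket -> illegal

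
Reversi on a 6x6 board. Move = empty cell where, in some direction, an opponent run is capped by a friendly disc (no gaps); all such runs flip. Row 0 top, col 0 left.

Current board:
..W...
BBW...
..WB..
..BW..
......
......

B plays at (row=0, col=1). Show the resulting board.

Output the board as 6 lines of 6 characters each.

Answer: .BW...
BBB...
..WB..
..BW..
......
......

Derivation:
Place B at (0,1); scan 8 dirs for brackets.
Dir NW: edge -> no flip
Dir N: edge -> no flip
Dir NE: edge -> no flip
Dir W: first cell '.' (not opp) -> no flip
Dir E: opp run (0,2), next='.' -> no flip
Dir SW: first cell 'B' (not opp) -> no flip
Dir S: first cell 'B' (not opp) -> no flip
Dir SE: opp run (1,2) capped by B -> flip
All flips: (1,2)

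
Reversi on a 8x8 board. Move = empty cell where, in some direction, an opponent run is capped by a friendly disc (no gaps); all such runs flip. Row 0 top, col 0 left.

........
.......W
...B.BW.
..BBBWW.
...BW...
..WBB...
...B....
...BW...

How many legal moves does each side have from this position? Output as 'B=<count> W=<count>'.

-- B to move --
(0,6): no bracket -> illegal
(0,7): no bracket -> illegal
(1,5): no bracket -> illegal
(1,6): no bracket -> illegal
(2,4): no bracket -> illegal
(2,7): flips 1 -> legal
(3,7): flips 2 -> legal
(4,1): flips 1 -> legal
(4,2): no bracket -> illegal
(4,5): flips 2 -> legal
(4,6): no bracket -> illegal
(4,7): flips 1 -> legal
(5,1): flips 1 -> legal
(5,5): flips 1 -> legal
(6,1): flips 1 -> legal
(6,2): no bracket -> illegal
(6,4): no bracket -> illegal
(6,5): no bracket -> illegal
(7,5): flips 1 -> legal
B mobility = 9
-- W to move --
(1,2): no bracket -> illegal
(1,3): no bracket -> illegal
(1,4): flips 1 -> legal
(1,5): flips 1 -> legal
(1,6): flips 3 -> legal
(2,1): no bracket -> illegal
(2,2): flips 1 -> legal
(2,4): flips 2 -> legal
(3,1): flips 3 -> legal
(4,1): no bracket -> illegal
(4,2): flips 1 -> legal
(4,5): no bracket -> illegal
(5,5): flips 2 -> legal
(6,2): flips 1 -> legal
(6,4): flips 1 -> legal
(6,5): no bracket -> illegal
(7,2): flips 1 -> legal
W mobility = 11

Answer: B=9 W=11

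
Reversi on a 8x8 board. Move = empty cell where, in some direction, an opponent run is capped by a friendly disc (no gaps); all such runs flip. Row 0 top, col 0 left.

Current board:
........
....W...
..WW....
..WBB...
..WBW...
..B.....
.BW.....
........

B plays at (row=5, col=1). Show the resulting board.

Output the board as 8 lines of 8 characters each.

Answer: ........
....W...
..WW....
..WBB...
..BBW...
.BB.....
.BW.....
........

Derivation:
Place B at (5,1); scan 8 dirs for brackets.
Dir NW: first cell '.' (not opp) -> no flip
Dir N: first cell '.' (not opp) -> no flip
Dir NE: opp run (4,2) capped by B -> flip
Dir W: first cell '.' (not opp) -> no flip
Dir E: first cell 'B' (not opp) -> no flip
Dir SW: first cell '.' (not opp) -> no flip
Dir S: first cell 'B' (not opp) -> no flip
Dir SE: opp run (6,2), next='.' -> no flip
All flips: (4,2)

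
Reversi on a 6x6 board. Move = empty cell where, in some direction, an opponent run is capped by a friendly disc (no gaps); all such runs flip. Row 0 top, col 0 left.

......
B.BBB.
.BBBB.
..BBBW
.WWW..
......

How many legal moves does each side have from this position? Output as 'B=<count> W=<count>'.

-- B to move --
(2,5): no bracket -> illegal
(3,0): no bracket -> illegal
(3,1): no bracket -> illegal
(4,0): no bracket -> illegal
(4,4): no bracket -> illegal
(4,5): no bracket -> illegal
(5,0): flips 1 -> legal
(5,1): flips 1 -> legal
(5,2): flips 2 -> legal
(5,3): flips 1 -> legal
(5,4): flips 1 -> legal
B mobility = 5
-- W to move --
(0,0): no bracket -> illegal
(0,1): no bracket -> illegal
(0,2): flips 5 -> legal
(0,3): flips 3 -> legal
(0,4): no bracket -> illegal
(0,5): flips 3 -> legal
(1,1): no bracket -> illegal
(1,5): flips 2 -> legal
(2,0): no bracket -> illegal
(2,5): flips 1 -> legal
(3,0): no bracket -> illegal
(3,1): flips 3 -> legal
(4,4): no bracket -> illegal
(4,5): no bracket -> illegal
W mobility = 6

Answer: B=5 W=6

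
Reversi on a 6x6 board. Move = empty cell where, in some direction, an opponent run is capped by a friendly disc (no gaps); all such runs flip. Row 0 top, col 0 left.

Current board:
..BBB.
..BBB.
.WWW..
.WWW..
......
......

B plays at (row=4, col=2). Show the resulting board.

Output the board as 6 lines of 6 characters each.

Answer: ..BBB.
..BBB.
.WBW..
.WBW..
..B...
......

Derivation:
Place B at (4,2); scan 8 dirs for brackets.
Dir NW: opp run (3,1), next='.' -> no flip
Dir N: opp run (3,2) (2,2) capped by B -> flip
Dir NE: opp run (3,3), next='.' -> no flip
Dir W: first cell '.' (not opp) -> no flip
Dir E: first cell '.' (not opp) -> no flip
Dir SW: first cell '.' (not opp) -> no flip
Dir S: first cell '.' (not opp) -> no flip
Dir SE: first cell '.' (not opp) -> no flip
All flips: (2,2) (3,2)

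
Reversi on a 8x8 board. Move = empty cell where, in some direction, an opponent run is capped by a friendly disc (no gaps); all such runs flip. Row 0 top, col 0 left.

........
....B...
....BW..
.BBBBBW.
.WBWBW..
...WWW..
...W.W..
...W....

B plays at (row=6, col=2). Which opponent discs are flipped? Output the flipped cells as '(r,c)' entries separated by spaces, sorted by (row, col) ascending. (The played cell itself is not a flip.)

Dir NW: first cell '.' (not opp) -> no flip
Dir N: first cell '.' (not opp) -> no flip
Dir NE: opp run (5,3) capped by B -> flip
Dir W: first cell '.' (not opp) -> no flip
Dir E: opp run (6,3), next='.' -> no flip
Dir SW: first cell '.' (not opp) -> no flip
Dir S: first cell '.' (not opp) -> no flip
Dir SE: opp run (7,3), next=edge -> no flip

Answer: (5,3)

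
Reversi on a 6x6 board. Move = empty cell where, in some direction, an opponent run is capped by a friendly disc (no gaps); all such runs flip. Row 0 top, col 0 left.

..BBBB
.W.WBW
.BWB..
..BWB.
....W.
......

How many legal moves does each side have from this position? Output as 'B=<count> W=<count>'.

-- B to move --
(0,0): no bracket -> illegal
(0,1): flips 1 -> legal
(1,0): no bracket -> illegal
(1,2): flips 2 -> legal
(2,0): flips 1 -> legal
(2,4): flips 1 -> legal
(2,5): flips 1 -> legal
(3,1): flips 2 -> legal
(3,5): no bracket -> illegal
(4,2): no bracket -> illegal
(4,3): flips 1 -> legal
(4,5): no bracket -> illegal
(5,3): no bracket -> illegal
(5,4): flips 1 -> legal
(5,5): no bracket -> illegal
B mobility = 8
-- W to move --
(0,1): no bracket -> illegal
(1,0): no bracket -> illegal
(1,2): no bracket -> illegal
(2,0): flips 1 -> legal
(2,4): flips 2 -> legal
(2,5): no bracket -> illegal
(3,0): no bracket -> illegal
(3,1): flips 2 -> legal
(3,5): flips 1 -> legal
(4,1): no bracket -> illegal
(4,2): flips 1 -> legal
(4,3): no bracket -> illegal
(4,5): no bracket -> illegal
W mobility = 5

Answer: B=8 W=5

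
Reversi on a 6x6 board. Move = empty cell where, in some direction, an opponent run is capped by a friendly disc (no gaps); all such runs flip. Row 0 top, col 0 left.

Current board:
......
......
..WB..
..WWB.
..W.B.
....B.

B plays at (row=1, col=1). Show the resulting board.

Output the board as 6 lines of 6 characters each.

Answer: ......
.B....
..BB..
..WBB.
..W.B.
....B.

Derivation:
Place B at (1,1); scan 8 dirs for brackets.
Dir NW: first cell '.' (not opp) -> no flip
Dir N: first cell '.' (not opp) -> no flip
Dir NE: first cell '.' (not opp) -> no flip
Dir W: first cell '.' (not opp) -> no flip
Dir E: first cell '.' (not opp) -> no flip
Dir SW: first cell '.' (not opp) -> no flip
Dir S: first cell '.' (not opp) -> no flip
Dir SE: opp run (2,2) (3,3) capped by B -> flip
All flips: (2,2) (3,3)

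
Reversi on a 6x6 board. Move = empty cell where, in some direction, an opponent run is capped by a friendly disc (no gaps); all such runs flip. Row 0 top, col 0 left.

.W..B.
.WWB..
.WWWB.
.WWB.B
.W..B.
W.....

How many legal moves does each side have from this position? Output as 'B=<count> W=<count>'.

Answer: B=5 W=6

Derivation:
-- B to move --
(0,0): flips 2 -> legal
(0,2): no bracket -> illegal
(0,3): no bracket -> illegal
(1,0): flips 2 -> legal
(1,4): no bracket -> illegal
(2,0): flips 3 -> legal
(3,0): flips 2 -> legal
(3,4): no bracket -> illegal
(4,0): flips 2 -> legal
(4,2): no bracket -> illegal
(4,3): no bracket -> illegal
(5,1): no bracket -> illegal
(5,2): no bracket -> illegal
B mobility = 5
-- W to move --
(0,2): no bracket -> illegal
(0,3): flips 1 -> legal
(0,5): no bracket -> illegal
(1,4): flips 1 -> legal
(1,5): no bracket -> illegal
(2,5): flips 1 -> legal
(3,4): flips 1 -> legal
(4,2): no bracket -> illegal
(4,3): flips 1 -> legal
(4,5): no bracket -> illegal
(5,3): no bracket -> illegal
(5,4): no bracket -> illegal
(5,5): flips 2 -> legal
W mobility = 6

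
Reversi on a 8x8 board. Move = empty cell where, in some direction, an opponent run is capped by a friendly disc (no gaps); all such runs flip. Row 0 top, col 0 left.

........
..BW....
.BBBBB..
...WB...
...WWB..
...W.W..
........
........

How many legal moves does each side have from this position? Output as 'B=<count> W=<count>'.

-- B to move --
(0,2): flips 1 -> legal
(0,3): flips 1 -> legal
(0,4): flips 1 -> legal
(1,4): flips 1 -> legal
(3,2): flips 1 -> legal
(3,5): no bracket -> illegal
(4,2): flips 3 -> legal
(4,6): no bracket -> illegal
(5,2): flips 1 -> legal
(5,4): flips 1 -> legal
(5,6): no bracket -> illegal
(6,2): no bracket -> illegal
(6,3): flips 3 -> legal
(6,4): no bracket -> illegal
(6,5): flips 1 -> legal
(6,6): flips 3 -> legal
B mobility = 11
-- W to move --
(0,1): no bracket -> illegal
(0,2): no bracket -> illegal
(0,3): no bracket -> illegal
(1,0): no bracket -> illegal
(1,1): flips 2 -> legal
(1,4): flips 2 -> legal
(1,5): flips 1 -> legal
(1,6): flips 2 -> legal
(2,0): no bracket -> illegal
(2,6): no bracket -> illegal
(3,0): no bracket -> illegal
(3,1): flips 1 -> legal
(3,2): no bracket -> illegal
(3,5): flips 3 -> legal
(3,6): no bracket -> illegal
(4,6): flips 1 -> legal
(5,4): no bracket -> illegal
(5,6): no bracket -> illegal
W mobility = 7

Answer: B=11 W=7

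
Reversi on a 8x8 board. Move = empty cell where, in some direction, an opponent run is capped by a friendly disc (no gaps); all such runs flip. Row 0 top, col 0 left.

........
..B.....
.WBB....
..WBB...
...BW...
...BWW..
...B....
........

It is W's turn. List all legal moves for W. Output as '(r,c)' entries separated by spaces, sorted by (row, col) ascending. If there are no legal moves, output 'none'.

Answer: (0,2) (0,3) (1,1) (1,4) (2,4) (3,5) (4,2) (5,2) (6,2) (7,2)

Derivation:
(0,1): no bracket -> illegal
(0,2): flips 2 -> legal
(0,3): flips 1 -> legal
(1,1): flips 2 -> legal
(1,3): no bracket -> illegal
(1,4): flips 1 -> legal
(2,4): flips 3 -> legal
(2,5): no bracket -> illegal
(3,1): no bracket -> illegal
(3,5): flips 2 -> legal
(4,2): flips 1 -> legal
(4,5): no bracket -> illegal
(5,2): flips 1 -> legal
(6,2): flips 1 -> legal
(6,4): no bracket -> illegal
(7,2): flips 1 -> legal
(7,3): no bracket -> illegal
(7,4): no bracket -> illegal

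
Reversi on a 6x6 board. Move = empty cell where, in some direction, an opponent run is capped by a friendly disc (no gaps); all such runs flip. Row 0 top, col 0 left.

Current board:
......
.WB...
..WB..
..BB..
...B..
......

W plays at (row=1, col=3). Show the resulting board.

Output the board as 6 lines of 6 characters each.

Answer: ......
.WWW..
..WB..
..BB..
...B..
......

Derivation:
Place W at (1,3); scan 8 dirs for brackets.
Dir NW: first cell '.' (not opp) -> no flip
Dir N: first cell '.' (not opp) -> no flip
Dir NE: first cell '.' (not opp) -> no flip
Dir W: opp run (1,2) capped by W -> flip
Dir E: first cell '.' (not opp) -> no flip
Dir SW: first cell 'W' (not opp) -> no flip
Dir S: opp run (2,3) (3,3) (4,3), next='.' -> no flip
Dir SE: first cell '.' (not opp) -> no flip
All flips: (1,2)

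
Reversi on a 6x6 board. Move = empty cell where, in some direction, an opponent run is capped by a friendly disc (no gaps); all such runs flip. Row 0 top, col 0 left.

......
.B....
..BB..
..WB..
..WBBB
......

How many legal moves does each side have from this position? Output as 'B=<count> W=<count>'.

Answer: B=5 W=5

Derivation:
-- B to move --
(2,1): flips 1 -> legal
(3,1): flips 1 -> legal
(4,1): flips 2 -> legal
(5,1): flips 1 -> legal
(5,2): flips 2 -> legal
(5,3): no bracket -> illegal
B mobility = 5
-- W to move --
(0,0): no bracket -> illegal
(0,1): no bracket -> illegal
(0,2): no bracket -> illegal
(1,0): no bracket -> illegal
(1,2): flips 1 -> legal
(1,3): no bracket -> illegal
(1,4): flips 1 -> legal
(2,0): no bracket -> illegal
(2,1): no bracket -> illegal
(2,4): flips 1 -> legal
(3,1): no bracket -> illegal
(3,4): flips 1 -> legal
(3,5): no bracket -> illegal
(5,2): no bracket -> illegal
(5,3): no bracket -> illegal
(5,4): flips 1 -> legal
(5,5): no bracket -> illegal
W mobility = 5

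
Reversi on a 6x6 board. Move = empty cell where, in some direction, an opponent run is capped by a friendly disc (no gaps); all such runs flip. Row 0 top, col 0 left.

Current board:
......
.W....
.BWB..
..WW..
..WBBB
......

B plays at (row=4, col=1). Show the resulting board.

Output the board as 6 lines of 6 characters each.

Place B at (4,1); scan 8 dirs for brackets.
Dir NW: first cell '.' (not opp) -> no flip
Dir N: first cell '.' (not opp) -> no flip
Dir NE: opp run (3,2) capped by B -> flip
Dir W: first cell '.' (not opp) -> no flip
Dir E: opp run (4,2) capped by B -> flip
Dir SW: first cell '.' (not opp) -> no flip
Dir S: first cell '.' (not opp) -> no flip
Dir SE: first cell '.' (not opp) -> no flip
All flips: (3,2) (4,2)

Answer: ......
.W....
.BWB..
..BW..
.BBBBB
......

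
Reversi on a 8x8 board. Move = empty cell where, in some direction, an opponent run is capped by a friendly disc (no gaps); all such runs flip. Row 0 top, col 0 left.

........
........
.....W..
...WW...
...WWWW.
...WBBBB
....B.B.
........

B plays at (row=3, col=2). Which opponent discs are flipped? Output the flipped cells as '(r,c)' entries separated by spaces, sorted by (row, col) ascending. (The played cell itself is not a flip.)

Dir NW: first cell '.' (not opp) -> no flip
Dir N: first cell '.' (not opp) -> no flip
Dir NE: first cell '.' (not opp) -> no flip
Dir W: first cell '.' (not opp) -> no flip
Dir E: opp run (3,3) (3,4), next='.' -> no flip
Dir SW: first cell '.' (not opp) -> no flip
Dir S: first cell '.' (not opp) -> no flip
Dir SE: opp run (4,3) capped by B -> flip

Answer: (4,3)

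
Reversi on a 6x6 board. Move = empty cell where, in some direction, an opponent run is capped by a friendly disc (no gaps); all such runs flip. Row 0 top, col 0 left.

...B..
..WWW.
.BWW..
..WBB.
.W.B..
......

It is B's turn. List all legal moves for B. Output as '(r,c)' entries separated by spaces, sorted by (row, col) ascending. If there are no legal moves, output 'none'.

(0,1): flips 2 -> legal
(0,2): no bracket -> illegal
(0,4): no bracket -> illegal
(0,5): no bracket -> illegal
(1,1): flips 1 -> legal
(1,5): no bracket -> illegal
(2,4): flips 2 -> legal
(2,5): flips 1 -> legal
(3,0): no bracket -> illegal
(3,1): flips 1 -> legal
(4,0): no bracket -> illegal
(4,2): no bracket -> illegal
(5,0): no bracket -> illegal
(5,1): no bracket -> illegal
(5,2): no bracket -> illegal

Answer: (0,1) (1,1) (2,4) (2,5) (3,1)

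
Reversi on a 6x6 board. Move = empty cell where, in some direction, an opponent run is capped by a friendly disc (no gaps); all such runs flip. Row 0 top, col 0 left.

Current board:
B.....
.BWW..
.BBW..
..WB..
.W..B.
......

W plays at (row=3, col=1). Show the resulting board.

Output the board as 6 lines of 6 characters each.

Answer: B.....
.BWW..
.BWW..
.WWB..
.W..B.
......

Derivation:
Place W at (3,1); scan 8 dirs for brackets.
Dir NW: first cell '.' (not opp) -> no flip
Dir N: opp run (2,1) (1,1), next='.' -> no flip
Dir NE: opp run (2,2) capped by W -> flip
Dir W: first cell '.' (not opp) -> no flip
Dir E: first cell 'W' (not opp) -> no flip
Dir SW: first cell '.' (not opp) -> no flip
Dir S: first cell 'W' (not opp) -> no flip
Dir SE: first cell '.' (not opp) -> no flip
All flips: (2,2)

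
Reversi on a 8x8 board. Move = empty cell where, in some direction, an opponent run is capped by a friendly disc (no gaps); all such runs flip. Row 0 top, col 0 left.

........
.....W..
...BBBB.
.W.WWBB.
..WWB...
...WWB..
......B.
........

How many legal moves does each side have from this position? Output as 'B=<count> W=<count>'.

Answer: B=12 W=9

Derivation:
-- B to move --
(0,4): flips 1 -> legal
(0,5): flips 1 -> legal
(0,6): flips 1 -> legal
(1,4): no bracket -> illegal
(1,6): no bracket -> illegal
(2,0): no bracket -> illegal
(2,1): no bracket -> illegal
(2,2): flips 1 -> legal
(3,0): no bracket -> illegal
(3,2): flips 2 -> legal
(4,0): no bracket -> illegal
(4,1): flips 2 -> legal
(4,5): flips 1 -> legal
(5,1): flips 2 -> legal
(5,2): flips 4 -> legal
(6,2): flips 1 -> legal
(6,3): flips 3 -> legal
(6,4): flips 1 -> legal
(6,5): no bracket -> illegal
B mobility = 12
-- W to move --
(1,2): flips 1 -> legal
(1,3): flips 1 -> legal
(1,4): flips 1 -> legal
(1,6): flips 1 -> legal
(1,7): flips 3 -> legal
(2,2): no bracket -> illegal
(2,7): no bracket -> illegal
(3,2): no bracket -> illegal
(3,7): flips 3 -> legal
(4,5): flips 3 -> legal
(4,6): no bracket -> illegal
(4,7): no bracket -> illegal
(5,6): flips 1 -> legal
(5,7): no bracket -> illegal
(6,4): no bracket -> illegal
(6,5): no bracket -> illegal
(6,7): no bracket -> illegal
(7,5): no bracket -> illegal
(7,6): no bracket -> illegal
(7,7): flips 3 -> legal
W mobility = 9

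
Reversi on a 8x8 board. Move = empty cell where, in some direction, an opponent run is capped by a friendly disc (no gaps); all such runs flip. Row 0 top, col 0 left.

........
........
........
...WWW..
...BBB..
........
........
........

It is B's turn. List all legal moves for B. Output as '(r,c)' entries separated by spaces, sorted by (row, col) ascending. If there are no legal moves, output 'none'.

Answer: (2,2) (2,3) (2,4) (2,5) (2,6)

Derivation:
(2,2): flips 1 -> legal
(2,3): flips 2 -> legal
(2,4): flips 1 -> legal
(2,5): flips 2 -> legal
(2,6): flips 1 -> legal
(3,2): no bracket -> illegal
(3,6): no bracket -> illegal
(4,2): no bracket -> illegal
(4,6): no bracket -> illegal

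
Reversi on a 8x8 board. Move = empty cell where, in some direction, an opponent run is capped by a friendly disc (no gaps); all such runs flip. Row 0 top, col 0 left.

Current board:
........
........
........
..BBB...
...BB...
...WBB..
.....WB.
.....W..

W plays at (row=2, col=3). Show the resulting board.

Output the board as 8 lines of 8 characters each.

Answer: ........
........
...W....
..BWB...
...WB...
...WBB..
.....WB.
.....W..

Derivation:
Place W at (2,3); scan 8 dirs for brackets.
Dir NW: first cell '.' (not opp) -> no flip
Dir N: first cell '.' (not opp) -> no flip
Dir NE: first cell '.' (not opp) -> no flip
Dir W: first cell '.' (not opp) -> no flip
Dir E: first cell '.' (not opp) -> no flip
Dir SW: opp run (3,2), next='.' -> no flip
Dir S: opp run (3,3) (4,3) capped by W -> flip
Dir SE: opp run (3,4), next='.' -> no flip
All flips: (3,3) (4,3)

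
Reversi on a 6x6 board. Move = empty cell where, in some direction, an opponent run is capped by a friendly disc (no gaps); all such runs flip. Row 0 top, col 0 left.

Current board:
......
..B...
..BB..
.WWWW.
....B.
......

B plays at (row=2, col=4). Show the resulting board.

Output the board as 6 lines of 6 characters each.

Answer: ......
..B...
..BBB.
.WWWB.
....B.
......

Derivation:
Place B at (2,4); scan 8 dirs for brackets.
Dir NW: first cell '.' (not opp) -> no flip
Dir N: first cell '.' (not opp) -> no flip
Dir NE: first cell '.' (not opp) -> no flip
Dir W: first cell 'B' (not opp) -> no flip
Dir E: first cell '.' (not opp) -> no flip
Dir SW: opp run (3,3), next='.' -> no flip
Dir S: opp run (3,4) capped by B -> flip
Dir SE: first cell '.' (not opp) -> no flip
All flips: (3,4)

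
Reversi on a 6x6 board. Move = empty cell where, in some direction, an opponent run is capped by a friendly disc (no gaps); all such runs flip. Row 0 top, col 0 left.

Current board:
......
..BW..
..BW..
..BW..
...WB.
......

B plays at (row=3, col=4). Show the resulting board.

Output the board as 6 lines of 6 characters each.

Answer: ......
..BW..
..BB..
..BBB.
...WB.
......

Derivation:
Place B at (3,4); scan 8 dirs for brackets.
Dir NW: opp run (2,3) capped by B -> flip
Dir N: first cell '.' (not opp) -> no flip
Dir NE: first cell '.' (not opp) -> no flip
Dir W: opp run (3,3) capped by B -> flip
Dir E: first cell '.' (not opp) -> no flip
Dir SW: opp run (4,3), next='.' -> no flip
Dir S: first cell 'B' (not opp) -> no flip
Dir SE: first cell '.' (not opp) -> no flip
All flips: (2,3) (3,3)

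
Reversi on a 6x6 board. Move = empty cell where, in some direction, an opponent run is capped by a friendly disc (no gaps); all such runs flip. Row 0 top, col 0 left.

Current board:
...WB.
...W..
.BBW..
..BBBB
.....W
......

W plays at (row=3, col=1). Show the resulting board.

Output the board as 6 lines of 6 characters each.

Place W at (3,1); scan 8 dirs for brackets.
Dir NW: first cell '.' (not opp) -> no flip
Dir N: opp run (2,1), next='.' -> no flip
Dir NE: opp run (2,2) capped by W -> flip
Dir W: first cell '.' (not opp) -> no flip
Dir E: opp run (3,2) (3,3) (3,4) (3,5), next=edge -> no flip
Dir SW: first cell '.' (not opp) -> no flip
Dir S: first cell '.' (not opp) -> no flip
Dir SE: first cell '.' (not opp) -> no flip
All flips: (2,2)

Answer: ...WB.
...W..
.BWW..
.WBBBB
.....W
......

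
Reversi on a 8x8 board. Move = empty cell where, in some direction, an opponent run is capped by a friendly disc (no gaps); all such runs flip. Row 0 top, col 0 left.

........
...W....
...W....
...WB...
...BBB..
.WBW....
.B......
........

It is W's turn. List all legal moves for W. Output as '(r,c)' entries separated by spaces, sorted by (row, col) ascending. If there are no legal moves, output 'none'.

(2,4): no bracket -> illegal
(2,5): no bracket -> illegal
(3,2): no bracket -> illegal
(3,5): flips 2 -> legal
(3,6): no bracket -> illegal
(4,1): no bracket -> illegal
(4,2): no bracket -> illegal
(4,6): no bracket -> illegal
(5,0): no bracket -> illegal
(5,4): no bracket -> illegal
(5,5): flips 1 -> legal
(5,6): flips 2 -> legal
(6,0): no bracket -> illegal
(6,2): no bracket -> illegal
(6,3): no bracket -> illegal
(7,0): no bracket -> illegal
(7,1): flips 1 -> legal
(7,2): no bracket -> illegal

Answer: (3,5) (5,5) (5,6) (7,1)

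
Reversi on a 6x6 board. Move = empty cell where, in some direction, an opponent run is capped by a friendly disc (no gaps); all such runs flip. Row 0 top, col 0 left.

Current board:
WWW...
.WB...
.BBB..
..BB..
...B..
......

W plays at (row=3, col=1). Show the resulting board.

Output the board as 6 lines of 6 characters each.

Answer: WWW...
.WB...
.WBB..
.WBB..
...B..
......

Derivation:
Place W at (3,1); scan 8 dirs for brackets.
Dir NW: first cell '.' (not opp) -> no flip
Dir N: opp run (2,1) capped by W -> flip
Dir NE: opp run (2,2), next='.' -> no flip
Dir W: first cell '.' (not opp) -> no flip
Dir E: opp run (3,2) (3,3), next='.' -> no flip
Dir SW: first cell '.' (not opp) -> no flip
Dir S: first cell '.' (not opp) -> no flip
Dir SE: first cell '.' (not opp) -> no flip
All flips: (2,1)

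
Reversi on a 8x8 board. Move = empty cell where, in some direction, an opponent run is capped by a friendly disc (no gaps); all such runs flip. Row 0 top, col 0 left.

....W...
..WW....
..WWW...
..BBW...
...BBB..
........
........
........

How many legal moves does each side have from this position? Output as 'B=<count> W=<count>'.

Answer: B=8 W=8

Derivation:
-- B to move --
(0,1): flips 3 -> legal
(0,2): flips 2 -> legal
(0,3): flips 2 -> legal
(0,5): no bracket -> illegal
(1,1): flips 1 -> legal
(1,4): flips 3 -> legal
(1,5): flips 1 -> legal
(2,1): no bracket -> illegal
(2,5): flips 1 -> legal
(3,1): no bracket -> illegal
(3,5): flips 1 -> legal
B mobility = 8
-- W to move --
(2,1): no bracket -> illegal
(3,1): flips 2 -> legal
(3,5): no bracket -> illegal
(3,6): no bracket -> illegal
(4,1): flips 1 -> legal
(4,2): flips 2 -> legal
(4,6): no bracket -> illegal
(5,2): flips 1 -> legal
(5,3): flips 2 -> legal
(5,4): flips 1 -> legal
(5,5): flips 2 -> legal
(5,6): flips 1 -> legal
W mobility = 8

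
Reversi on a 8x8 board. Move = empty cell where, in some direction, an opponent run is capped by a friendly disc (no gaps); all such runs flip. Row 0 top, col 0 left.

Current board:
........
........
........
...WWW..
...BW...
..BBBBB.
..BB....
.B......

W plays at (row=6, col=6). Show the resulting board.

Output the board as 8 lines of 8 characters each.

Answer: ........
........
........
...WWW..
...BW...
..BBBWB.
..BB..W.
.B......

Derivation:
Place W at (6,6); scan 8 dirs for brackets.
Dir NW: opp run (5,5) capped by W -> flip
Dir N: opp run (5,6), next='.' -> no flip
Dir NE: first cell '.' (not opp) -> no flip
Dir W: first cell '.' (not opp) -> no flip
Dir E: first cell '.' (not opp) -> no flip
Dir SW: first cell '.' (not opp) -> no flip
Dir S: first cell '.' (not opp) -> no flip
Dir SE: first cell '.' (not opp) -> no flip
All flips: (5,5)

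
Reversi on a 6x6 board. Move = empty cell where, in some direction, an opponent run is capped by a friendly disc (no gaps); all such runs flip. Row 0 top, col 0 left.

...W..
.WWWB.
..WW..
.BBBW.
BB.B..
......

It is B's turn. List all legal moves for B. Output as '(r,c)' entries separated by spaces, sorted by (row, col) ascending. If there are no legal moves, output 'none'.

Answer: (0,0) (0,2) (0,4) (1,0) (2,5) (3,5)

Derivation:
(0,0): flips 2 -> legal
(0,1): no bracket -> illegal
(0,2): flips 2 -> legal
(0,4): flips 2 -> legal
(1,0): flips 3 -> legal
(2,0): no bracket -> illegal
(2,1): no bracket -> illegal
(2,4): no bracket -> illegal
(2,5): flips 1 -> legal
(3,5): flips 1 -> legal
(4,4): no bracket -> illegal
(4,5): no bracket -> illegal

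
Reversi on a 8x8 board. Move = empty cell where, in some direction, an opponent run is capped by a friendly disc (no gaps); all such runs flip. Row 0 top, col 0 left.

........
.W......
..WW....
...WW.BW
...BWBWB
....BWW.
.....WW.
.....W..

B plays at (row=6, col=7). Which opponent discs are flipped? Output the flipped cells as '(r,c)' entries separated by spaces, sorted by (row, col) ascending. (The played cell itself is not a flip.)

Answer: (5,6)

Derivation:
Dir NW: opp run (5,6) capped by B -> flip
Dir N: first cell '.' (not opp) -> no flip
Dir NE: edge -> no flip
Dir W: opp run (6,6) (6,5), next='.' -> no flip
Dir E: edge -> no flip
Dir SW: first cell '.' (not opp) -> no flip
Dir S: first cell '.' (not opp) -> no flip
Dir SE: edge -> no flip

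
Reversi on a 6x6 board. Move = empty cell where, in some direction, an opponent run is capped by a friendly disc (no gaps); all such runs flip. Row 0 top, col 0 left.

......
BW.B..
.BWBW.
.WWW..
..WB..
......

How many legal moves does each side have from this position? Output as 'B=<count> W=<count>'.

Answer: B=6 W=8

Derivation:
-- B to move --
(0,0): no bracket -> illegal
(0,1): flips 1 -> legal
(0,2): no bracket -> illegal
(1,2): flips 1 -> legal
(1,4): no bracket -> illegal
(1,5): no bracket -> illegal
(2,0): no bracket -> illegal
(2,5): flips 1 -> legal
(3,0): no bracket -> illegal
(3,4): no bracket -> illegal
(3,5): flips 1 -> legal
(4,0): flips 2 -> legal
(4,1): flips 3 -> legal
(4,4): no bracket -> illegal
(5,1): no bracket -> illegal
(5,2): no bracket -> illegal
(5,3): no bracket -> illegal
B mobility = 6
-- W to move --
(0,0): no bracket -> illegal
(0,1): no bracket -> illegal
(0,2): flips 1 -> legal
(0,3): flips 2 -> legal
(0,4): flips 1 -> legal
(1,2): no bracket -> illegal
(1,4): flips 1 -> legal
(2,0): flips 1 -> legal
(3,0): no bracket -> illegal
(3,4): no bracket -> illegal
(4,4): flips 1 -> legal
(5,2): no bracket -> illegal
(5,3): flips 1 -> legal
(5,4): flips 1 -> legal
W mobility = 8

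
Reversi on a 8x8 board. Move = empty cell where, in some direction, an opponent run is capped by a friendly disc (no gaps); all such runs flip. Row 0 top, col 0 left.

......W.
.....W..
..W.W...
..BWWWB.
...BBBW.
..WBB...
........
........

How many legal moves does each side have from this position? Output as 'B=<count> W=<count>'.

Answer: B=10 W=9

Derivation:
-- B to move --
(0,4): no bracket -> illegal
(0,5): no bracket -> illegal
(0,7): no bracket -> illegal
(1,1): flips 2 -> legal
(1,2): flips 1 -> legal
(1,3): no bracket -> illegal
(1,4): flips 2 -> legal
(1,6): no bracket -> illegal
(1,7): no bracket -> illegal
(2,1): no bracket -> illegal
(2,3): flips 2 -> legal
(2,5): flips 2 -> legal
(2,6): flips 1 -> legal
(3,1): no bracket -> illegal
(3,7): no bracket -> illegal
(4,1): no bracket -> illegal
(4,2): no bracket -> illegal
(4,7): flips 1 -> legal
(5,1): flips 1 -> legal
(5,5): no bracket -> illegal
(5,6): flips 1 -> legal
(5,7): no bracket -> illegal
(6,1): flips 1 -> legal
(6,2): no bracket -> illegal
(6,3): no bracket -> illegal
B mobility = 10
-- W to move --
(2,1): no bracket -> illegal
(2,3): no bracket -> illegal
(2,5): no bracket -> illegal
(2,6): flips 1 -> legal
(2,7): no bracket -> illegal
(3,1): flips 1 -> legal
(3,7): flips 1 -> legal
(4,1): no bracket -> illegal
(4,2): flips 4 -> legal
(4,7): no bracket -> illegal
(5,5): flips 4 -> legal
(5,6): flips 1 -> legal
(6,2): flips 2 -> legal
(6,3): flips 2 -> legal
(6,4): flips 2 -> legal
(6,5): no bracket -> illegal
W mobility = 9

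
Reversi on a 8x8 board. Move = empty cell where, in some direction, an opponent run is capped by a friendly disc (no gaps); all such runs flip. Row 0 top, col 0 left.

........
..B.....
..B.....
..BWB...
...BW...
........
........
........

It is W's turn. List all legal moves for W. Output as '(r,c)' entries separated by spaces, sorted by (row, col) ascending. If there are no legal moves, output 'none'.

(0,1): no bracket -> illegal
(0,2): no bracket -> illegal
(0,3): no bracket -> illegal
(1,1): flips 1 -> legal
(1,3): no bracket -> illegal
(2,1): no bracket -> illegal
(2,3): no bracket -> illegal
(2,4): flips 1 -> legal
(2,5): no bracket -> illegal
(3,1): flips 1 -> legal
(3,5): flips 1 -> legal
(4,1): no bracket -> illegal
(4,2): flips 1 -> legal
(4,5): no bracket -> illegal
(5,2): no bracket -> illegal
(5,3): flips 1 -> legal
(5,4): no bracket -> illegal

Answer: (1,1) (2,4) (3,1) (3,5) (4,2) (5,3)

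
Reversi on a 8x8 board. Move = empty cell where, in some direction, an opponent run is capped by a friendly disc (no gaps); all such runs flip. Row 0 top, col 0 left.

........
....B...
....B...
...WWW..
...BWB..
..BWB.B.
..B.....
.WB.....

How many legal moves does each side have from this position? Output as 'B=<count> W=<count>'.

Answer: B=7 W=11

Derivation:
-- B to move --
(2,2): no bracket -> illegal
(2,3): flips 2 -> legal
(2,5): flips 2 -> legal
(2,6): flips 3 -> legal
(3,2): no bracket -> illegal
(3,6): no bracket -> illegal
(4,2): flips 1 -> legal
(4,6): flips 1 -> legal
(5,5): no bracket -> illegal
(6,0): no bracket -> illegal
(6,1): no bracket -> illegal
(6,3): flips 1 -> legal
(6,4): no bracket -> illegal
(7,0): flips 1 -> legal
B mobility = 7
-- W to move --
(0,3): no bracket -> illegal
(0,4): flips 2 -> legal
(0,5): no bracket -> illegal
(1,3): flips 1 -> legal
(1,5): flips 1 -> legal
(2,3): no bracket -> illegal
(2,5): no bracket -> illegal
(3,2): no bracket -> illegal
(3,6): no bracket -> illegal
(4,1): no bracket -> illegal
(4,2): flips 1 -> legal
(4,6): flips 1 -> legal
(4,7): no bracket -> illegal
(5,1): flips 1 -> legal
(5,5): flips 2 -> legal
(5,7): no bracket -> illegal
(6,1): flips 2 -> legal
(6,3): no bracket -> illegal
(6,4): flips 1 -> legal
(6,5): no bracket -> illegal
(6,6): no bracket -> illegal
(6,7): flips 2 -> legal
(7,3): flips 1 -> legal
W mobility = 11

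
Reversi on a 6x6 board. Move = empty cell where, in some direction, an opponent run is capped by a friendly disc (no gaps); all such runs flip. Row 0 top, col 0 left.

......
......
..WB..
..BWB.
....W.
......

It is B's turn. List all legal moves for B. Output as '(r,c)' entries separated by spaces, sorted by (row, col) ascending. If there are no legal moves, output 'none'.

(1,1): no bracket -> illegal
(1,2): flips 1 -> legal
(1,3): no bracket -> illegal
(2,1): flips 1 -> legal
(2,4): no bracket -> illegal
(3,1): no bracket -> illegal
(3,5): no bracket -> illegal
(4,2): no bracket -> illegal
(4,3): flips 1 -> legal
(4,5): no bracket -> illegal
(5,3): no bracket -> illegal
(5,4): flips 1 -> legal
(5,5): no bracket -> illegal

Answer: (1,2) (2,1) (4,3) (5,4)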